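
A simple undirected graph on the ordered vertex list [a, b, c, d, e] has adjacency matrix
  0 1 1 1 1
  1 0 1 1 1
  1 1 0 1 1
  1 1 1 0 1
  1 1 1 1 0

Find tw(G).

4

A width-4 tree decomposition is:
Bags: B1 = {a, b, c, d, e}
Tree: (single bag)
With just one bag of size 5, the width is 5 − 1 = 4, so tw(G) ≤ 4. Conversely, {a, b, c, d, e} is a clique of size 5, and the vertices of any clique must share a bag in every tree decomposition; so some bag has ≥ 5 vertices and tw(G) ≥ 4. Therefore the treewidth is 4.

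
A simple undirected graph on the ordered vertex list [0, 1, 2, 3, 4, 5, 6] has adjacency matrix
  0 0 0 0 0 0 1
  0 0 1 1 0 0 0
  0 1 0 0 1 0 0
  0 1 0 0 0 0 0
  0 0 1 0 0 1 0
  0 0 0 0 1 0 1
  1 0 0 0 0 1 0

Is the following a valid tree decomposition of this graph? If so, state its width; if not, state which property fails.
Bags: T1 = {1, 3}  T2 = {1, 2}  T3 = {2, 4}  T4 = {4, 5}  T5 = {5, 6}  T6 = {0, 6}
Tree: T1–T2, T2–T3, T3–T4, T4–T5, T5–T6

Yes; width 1.

Checking the three conditions: (i) the bags cover all of {0, 1, 2, 3, 4, 5, 6}; (ii) for each edge, some bag contains both endpoints; (iii) the bags containing any fixed vertex form a subtree. All hold, so the decomposition is valid with width 2 − 1 = 1.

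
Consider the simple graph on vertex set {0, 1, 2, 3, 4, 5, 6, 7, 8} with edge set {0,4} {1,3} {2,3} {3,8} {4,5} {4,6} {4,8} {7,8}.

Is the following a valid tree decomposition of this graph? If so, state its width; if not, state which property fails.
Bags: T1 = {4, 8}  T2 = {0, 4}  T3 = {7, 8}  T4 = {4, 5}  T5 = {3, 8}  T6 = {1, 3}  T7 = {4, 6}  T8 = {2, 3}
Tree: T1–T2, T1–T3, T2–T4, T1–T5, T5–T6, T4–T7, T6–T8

Checking the three conditions: (i) the bags cover all of {0, 1, 2, 3, 4, 5, 6, 7, 8}; (ii) for each edge, some bag contains both endpoints; (iii) the bags containing any fixed vertex form a subtree. All hold, so the decomposition is valid with width 2 − 1 = 1.

Yes; width 1.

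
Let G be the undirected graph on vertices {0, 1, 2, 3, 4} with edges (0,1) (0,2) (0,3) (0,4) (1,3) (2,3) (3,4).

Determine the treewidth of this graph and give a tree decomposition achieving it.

Each bag holds 3 vertices, so the decomposition has width 2, which upper-bounds the treewidth. Conversely, {0, 1, 3} is a clique of size 3, and the vertices of any clique must share a bag in every tree decomposition; so some bag has ≥ 3 vertices and tw(G) ≥ 2. Combining the bounds, tw(G) = 2.

Treewidth 2.
Bags: B1 = {0, 1, 3}  B2 = {0, 3, 4}  B3 = {0, 2, 3}
Tree: B1–B2, B2–B3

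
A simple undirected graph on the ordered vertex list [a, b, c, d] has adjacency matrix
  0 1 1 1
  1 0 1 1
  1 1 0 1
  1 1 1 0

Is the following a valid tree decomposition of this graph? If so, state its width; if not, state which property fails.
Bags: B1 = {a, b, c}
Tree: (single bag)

A tree decomposition must satisfy three properties: every vertex lies in some bag; for every edge, both endpoints lie together in some bag; and for every vertex, the bags containing it form a connected subtree. Here vertex d appears in no bag, so the decomposition is invalid.

No — vertex d appears in no bag.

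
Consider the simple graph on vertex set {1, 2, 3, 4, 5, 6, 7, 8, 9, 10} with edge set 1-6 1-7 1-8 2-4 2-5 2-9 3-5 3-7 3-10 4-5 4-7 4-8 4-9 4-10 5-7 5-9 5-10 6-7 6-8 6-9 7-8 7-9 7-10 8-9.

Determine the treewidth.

A width-3 tree decomposition is:
Bags: B1 = {4, 5, 7, 9}  B2 = {4, 5, 7, 10}  B3 = {2, 4, 5, 9}  B4 = {4, 7, 8, 9}  B5 = {6, 7, 8, 9}  B6 = {1, 6, 7, 8}  B7 = {3, 5, 7, 10}
Tree: B1–B2, B1–B3, B1–B4, B4–B5, B5–B6, B2–B7
Every bag has size at most 4, so the width is 4 − 1 = 3 and tw(G) ≤ 3. For the lower bound, the 4 vertices {2, 4, 5, 9} are pairwise adjacent, and any tree decomposition puts a clique entirely inside one bag — forcing width ≥ 3. Combining the bounds, tw(G) = 3.

3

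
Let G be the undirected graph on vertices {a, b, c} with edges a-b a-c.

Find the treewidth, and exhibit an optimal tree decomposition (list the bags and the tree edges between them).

Treewidth 1.
One such decomposition:
Bags: B1 = {a, b}  B2 = {a, c}
Tree: B1–B2

Every bag has size at most 2, so the width is 2 − 1 = 1 and tw(G) ≤ 1. G has an edge, so its treewidth is at least 1. Combining the bounds, tw(G) = 1.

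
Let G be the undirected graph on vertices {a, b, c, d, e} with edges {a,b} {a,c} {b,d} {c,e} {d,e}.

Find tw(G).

2

A width-2 tree decomposition is:
Bags: B1 = {a, c, e}  B2 = {a, b, e}  B3 = {b, d, e}
Tree: B1–B2, B2–B3
Each bag holds 3 vertices, so the decomposition has width 2, which upper-bounds the treewidth. For the lower bound, G contains the cycle e–c–a–b–d–e, so G is not a forest; only forests have treewidth ≤ 1, hence tw(G) ≥ 2. Combining the bounds, tw(G) = 2.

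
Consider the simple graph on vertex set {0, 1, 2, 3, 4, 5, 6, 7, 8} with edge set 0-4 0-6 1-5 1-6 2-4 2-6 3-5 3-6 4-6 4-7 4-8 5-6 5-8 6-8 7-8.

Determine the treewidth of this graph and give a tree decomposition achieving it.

Treewidth 2.
One optimal decomposition is:
Bags: B1 = {1, 5, 6}  B2 = {3, 5, 6}  B3 = {5, 6, 8}  B4 = {4, 6, 8}  B5 = {0, 4, 6}  B6 = {2, 4, 6}  B7 = {4, 7, 8}
Tree: B1–B2, B1–B3, B3–B4, B4–B5, B5–B6, B4–B7

The largest bag has 3 vertices, giving width 2; this decomposition certifies tw(G) ≤ 2. Conversely, {1, 5, 6} is a clique of size 3, and the vertices of any clique must share a bag in every tree decomposition; so some bag has ≥ 3 vertices and tw(G) ≥ 2. Therefore the treewidth is 2.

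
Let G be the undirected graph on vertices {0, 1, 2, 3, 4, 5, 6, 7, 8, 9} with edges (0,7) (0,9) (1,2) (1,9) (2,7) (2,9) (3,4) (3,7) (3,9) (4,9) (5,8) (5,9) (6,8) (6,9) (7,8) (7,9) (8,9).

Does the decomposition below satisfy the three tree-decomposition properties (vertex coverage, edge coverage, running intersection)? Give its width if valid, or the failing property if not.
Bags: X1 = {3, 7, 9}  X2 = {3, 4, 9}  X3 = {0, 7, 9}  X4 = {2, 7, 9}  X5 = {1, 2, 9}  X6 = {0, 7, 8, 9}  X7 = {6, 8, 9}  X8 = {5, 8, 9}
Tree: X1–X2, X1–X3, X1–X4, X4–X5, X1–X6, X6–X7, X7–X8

No — bags containing vertex 0 are not connected in the tree.

A tree decomposition must satisfy three properties: every vertex lies in some bag; for every edge, both endpoints lie together in some bag; and for every vertex, the bags containing it form a connected subtree. Here bags containing vertex 0 are not connected in the tree, so the decomposition is invalid.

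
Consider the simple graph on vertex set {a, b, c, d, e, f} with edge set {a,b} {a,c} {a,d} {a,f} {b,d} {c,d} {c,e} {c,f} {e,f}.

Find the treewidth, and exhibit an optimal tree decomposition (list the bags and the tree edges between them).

Every bag has size at most 3, so the width is 3 − 1 = 2 and tw(G) ≤ 2. For the lower bound, the 3 vertices {c, e, f} are pairwise adjacent, and any tree decomposition puts a clique entirely inside one bag — forcing width ≥ 2. Therefore the treewidth is 2.

Treewidth 2.
Bags: B1 = {a, c, f}  B2 = {c, e, f}  B3 = {a, c, d}  B4 = {a, b, d}
Tree: B1–B2, B1–B3, B3–B4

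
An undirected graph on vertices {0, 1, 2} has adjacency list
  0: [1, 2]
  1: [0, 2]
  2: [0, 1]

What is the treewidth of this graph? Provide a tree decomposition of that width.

A single bag containing all 3 vertices is trivially a valid decomposition of width 2. On the other hand G contains the 3-clique {0, 1, 2}. A clique must lie in a single bag of any decomposition, so no decomposition can have width below 2. Combining the bounds, tw(G) = 2.

Treewidth 2.
One optimal decomposition is:
Bags: B1 = {0, 1, 2}
Tree: (single bag)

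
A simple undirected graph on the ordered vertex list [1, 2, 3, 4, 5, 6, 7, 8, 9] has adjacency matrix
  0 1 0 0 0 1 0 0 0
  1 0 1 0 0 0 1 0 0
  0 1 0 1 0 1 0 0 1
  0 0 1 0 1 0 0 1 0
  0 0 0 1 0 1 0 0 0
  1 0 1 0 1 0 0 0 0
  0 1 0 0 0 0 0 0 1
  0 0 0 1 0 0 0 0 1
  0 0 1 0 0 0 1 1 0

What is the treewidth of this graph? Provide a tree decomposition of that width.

Every bag has size at most 4, so the width is 4 − 1 = 3 and tw(G) ≤ 3. For the lower bound: the 4 vertex sets {4,5,8}, {6}, {3}, {1,2,7,9} are disjoint, each induces a connected subgraph, and every pair is joined by at least one edge of G. Contracting each set to a single vertex therefore yields K_{4} as a minor, and since treewidth is minor-monotone, tw(G) ≥ tw(K_{4}) = 3. Hence tw(G) = 3 exactly.

Treewidth 3.
Bags: B1 = {4, 5, 6, 8}  B2 = {3, 4, 6, 8}  B3 = {3, 6, 8, 9}  B4 = {1, 3, 6, 9}  B5 = {1, 2, 3, 9}  B6 = {1, 2, 7, 9}
Tree: B1–B2, B2–B3, B3–B4, B4–B5, B5–B6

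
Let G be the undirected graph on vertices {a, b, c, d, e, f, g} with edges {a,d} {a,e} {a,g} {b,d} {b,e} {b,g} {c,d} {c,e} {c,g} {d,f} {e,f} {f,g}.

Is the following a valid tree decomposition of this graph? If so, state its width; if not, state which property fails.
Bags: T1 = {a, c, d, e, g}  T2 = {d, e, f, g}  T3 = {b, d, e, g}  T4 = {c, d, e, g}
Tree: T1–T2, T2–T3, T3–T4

No — bags containing vertex c are not connected in the tree.

A tree decomposition must satisfy three properties: every vertex lies in some bag; for every edge, both endpoints lie together in some bag; and for every vertex, the bags containing it form a connected subtree. Here bags containing vertex c are not connected in the tree, so the decomposition is invalid.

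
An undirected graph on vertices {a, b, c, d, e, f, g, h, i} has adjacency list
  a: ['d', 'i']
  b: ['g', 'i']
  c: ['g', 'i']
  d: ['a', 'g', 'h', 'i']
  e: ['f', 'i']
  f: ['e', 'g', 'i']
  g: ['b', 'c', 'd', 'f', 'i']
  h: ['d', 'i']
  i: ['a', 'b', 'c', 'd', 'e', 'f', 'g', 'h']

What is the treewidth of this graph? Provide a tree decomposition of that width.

Treewidth 2.
One optimal decomposition is:
Bags: B1 = {d, g, i}  B2 = {f, g, i}  B3 = {c, g, i}  B4 = {d, h, i}  B5 = {e, f, i}  B6 = {b, g, i}  B7 = {a, d, i}
Tree: B1–B2, B1–B3, B1–B4, B2–B5, B2–B6, B4–B7

Each bag holds 3 vertices, so the decomposition has width 2, which upper-bounds the treewidth. On the other hand G contains the 3-clique {d, g, i}. A clique must lie in a single bag of any decomposition, so no decomposition can have width below 2. The upper and lower bounds meet at 2, so that is the treewidth.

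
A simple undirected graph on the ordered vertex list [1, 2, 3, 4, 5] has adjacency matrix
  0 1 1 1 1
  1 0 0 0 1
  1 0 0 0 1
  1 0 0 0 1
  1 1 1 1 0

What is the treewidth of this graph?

A width-2 tree decomposition is:
Bags: B1 = {1, 3, 5}  B2 = {1, 4, 5}  B3 = {1, 2, 5}
Tree: B1–B2, B1–B3
Each bag holds 3 vertices, so the decomposition has width 2, which upper-bounds the treewidth. Conversely, {1, 2, 5} is a clique of size 3, and the vertices of any clique must share a bag in every tree decomposition; so some bag has ≥ 3 vertices and tw(G) ≥ 2. Combining the bounds, tw(G) = 2.

2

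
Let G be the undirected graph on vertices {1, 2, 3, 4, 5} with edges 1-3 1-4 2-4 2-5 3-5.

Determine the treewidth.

A width-2 tree decomposition is:
Bags: B1 = {2, 3, 5}  B2 = {1, 2, 3}  B3 = {1, 2, 4}
Tree: B1–B2, B2–B3
The largest bag has 3 vertices, giving width 2; this decomposition certifies tw(G) ≤ 2. Since 2–5–3–1–4–2 is a cycle in G, G is not acyclic. Forests are exactly the graphs of treewidth ≤ 1, so tw(G) ≥ 2. Hence tw(G) = 2 exactly.

2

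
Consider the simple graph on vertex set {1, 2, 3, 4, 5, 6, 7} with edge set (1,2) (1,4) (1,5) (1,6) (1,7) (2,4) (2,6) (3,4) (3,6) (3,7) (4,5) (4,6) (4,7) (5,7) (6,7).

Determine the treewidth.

3

A width-3 tree decomposition is:
Bags: B1 = {1, 4, 6, 7}  B2 = {1, 2, 4, 6}  B3 = {3, 4, 6, 7}  B4 = {1, 4, 5, 7}
Tree: B1–B2, B1–B3, B1–B4
Every bag has size at most 4, so the width is 4 − 1 = 3 and tw(G) ≤ 3. Conversely, {1, 4, 5, 7} is a clique of size 4, and the vertices of any clique must share a bag in every tree decomposition; so some bag has ≥ 4 vertices and tw(G) ≥ 3. Therefore the treewidth is 3.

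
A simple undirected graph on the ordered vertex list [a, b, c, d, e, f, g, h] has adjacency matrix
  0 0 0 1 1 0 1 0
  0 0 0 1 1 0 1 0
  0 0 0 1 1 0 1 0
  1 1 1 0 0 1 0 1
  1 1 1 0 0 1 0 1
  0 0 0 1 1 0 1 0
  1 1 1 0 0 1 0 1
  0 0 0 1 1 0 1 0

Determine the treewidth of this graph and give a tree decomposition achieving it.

Each bag holds 4 vertices, so the decomposition has width 3, which upper-bounds the treewidth. For the lower bound: the 4 vertex sets {b,d}, {f,g}, {e}, {a} are disjoint, each induces a connected subgraph, and every pair is joined by at least one edge of G. Contracting each set to a single vertex therefore yields K_{4} as a minor, and since treewidth is minor-monotone, tw(G) ≥ tw(K_{4}) = 3. Hence tw(G) = 3 exactly.

Treewidth 3.
Bags: B1 = {b, d, e, g}  B2 = {d, e, f, g}  B3 = {a, d, e, g}  B4 = {d, e, g, h}  B5 = {c, d, e, g}
Tree: B1–B2, B2–B3, B3–B4, B4–B5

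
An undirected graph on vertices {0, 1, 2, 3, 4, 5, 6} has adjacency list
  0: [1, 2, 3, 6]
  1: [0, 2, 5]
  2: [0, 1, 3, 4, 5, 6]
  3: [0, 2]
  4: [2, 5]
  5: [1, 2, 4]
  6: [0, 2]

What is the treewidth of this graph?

A width-2 tree decomposition is:
Bags: B1 = {0, 2, 3}  B2 = {0, 2, 6}  B3 = {0, 1, 2}  B4 = {1, 2, 5}  B5 = {2, 4, 5}
Tree: B1–B2, B2–B3, B3–B4, B4–B5
Every bag has size at most 3, so the width is 3 − 1 = 2 and tw(G) ≤ 2. On the other hand G contains the 3-clique {0, 1, 2}. A clique must lie in a single bag of any decomposition, so no decomposition can have width below 2. Therefore the treewidth is 2.

2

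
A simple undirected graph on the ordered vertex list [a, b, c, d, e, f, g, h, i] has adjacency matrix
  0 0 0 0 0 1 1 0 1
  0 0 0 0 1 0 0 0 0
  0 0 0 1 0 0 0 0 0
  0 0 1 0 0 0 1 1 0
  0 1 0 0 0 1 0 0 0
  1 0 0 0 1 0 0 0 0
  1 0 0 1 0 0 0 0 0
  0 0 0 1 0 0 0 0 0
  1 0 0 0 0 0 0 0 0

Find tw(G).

A width-1 tree decomposition is:
Bags: B1 = {c, d}  B2 = {d, g}  B3 = {a, g}  B4 = {a, f}  B5 = {a, i}  B6 = {d, h}  B7 = {e, f}  B8 = {b, e}
Tree: B1–B2, B2–B3, B3–B4, B3–B5, B2–B6, B4–B7, B7–B8
The largest bag has 2 vertices, giving width 1; this decomposition certifies tw(G) ≤ 1. G has an edge, so its treewidth is at least 1. Combining the bounds, tw(G) = 1.

1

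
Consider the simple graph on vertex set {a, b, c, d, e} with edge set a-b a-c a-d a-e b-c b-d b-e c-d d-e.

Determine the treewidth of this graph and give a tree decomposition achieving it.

Treewidth 3.
One optimal decomposition is:
Bags: B1 = {a, b, c, d}  B2 = {a, b, d, e}
Tree: B1–B2

Every bag has size at most 4, so the width is 4 − 1 = 3 and tw(G) ≤ 3. On the other hand G contains the 4-clique {a, b, d, e}. A clique must lie in a single bag of any decomposition, so no decomposition can have width below 3. Combining the bounds, tw(G) = 3.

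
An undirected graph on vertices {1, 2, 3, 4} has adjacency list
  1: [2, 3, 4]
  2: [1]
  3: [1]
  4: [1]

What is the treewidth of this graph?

A width-1 tree decomposition is:
Bags: B1 = {1, 4}  B2 = {1, 2}  B3 = {1, 3}
Tree: B1–B2, B2–B3
Each bag holds 2 vertices, so the decomposition has width 1, which upper-bounds the treewidth. Since G has at least one edge (e.g. 4–1), it is not an edgeless graph, so tw(G) ≥ 1. Combining the bounds, tw(G) = 1.

1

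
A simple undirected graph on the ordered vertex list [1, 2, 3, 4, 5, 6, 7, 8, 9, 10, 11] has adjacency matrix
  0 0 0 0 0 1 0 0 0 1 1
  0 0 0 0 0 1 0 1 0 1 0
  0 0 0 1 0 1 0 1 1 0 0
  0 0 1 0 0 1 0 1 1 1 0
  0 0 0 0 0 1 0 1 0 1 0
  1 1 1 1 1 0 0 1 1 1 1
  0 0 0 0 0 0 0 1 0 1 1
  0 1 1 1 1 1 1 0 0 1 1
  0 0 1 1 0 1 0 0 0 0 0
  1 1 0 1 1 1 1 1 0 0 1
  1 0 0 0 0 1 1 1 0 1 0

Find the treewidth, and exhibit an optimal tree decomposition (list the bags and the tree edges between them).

Each bag holds 4 vertices, so the decomposition has width 3, which upper-bounds the treewidth. For the lower bound, the 4 vertices {2, 6, 8, 10} are pairwise adjacent, and any tree decomposition puts a clique entirely inside one bag — forcing width ≥ 3. Therefore the treewidth is 3.

Treewidth 3.
One such decomposition:
Bags: B1 = {6, 8, 10, 11}  B2 = {7, 8, 10, 11}  B3 = {4, 6, 8, 10}  B4 = {3, 4, 6, 8}  B5 = {5, 6, 8, 10}  B6 = {1, 6, 10, 11}  B7 = {3, 4, 6, 9}  B8 = {2, 6, 8, 10}
Tree: B1–B2, B1–B3, B3–B4, B3–B5, B1–B6, B4–B7, B3–B8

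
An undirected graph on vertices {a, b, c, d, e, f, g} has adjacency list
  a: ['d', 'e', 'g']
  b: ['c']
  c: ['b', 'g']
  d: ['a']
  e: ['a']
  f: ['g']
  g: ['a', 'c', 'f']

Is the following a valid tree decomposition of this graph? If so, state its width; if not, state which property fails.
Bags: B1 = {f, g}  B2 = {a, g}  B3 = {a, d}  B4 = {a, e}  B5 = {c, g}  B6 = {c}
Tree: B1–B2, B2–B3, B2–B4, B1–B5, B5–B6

No — vertex b appears in no bag.

A tree decomposition must satisfy three properties: every vertex lies in some bag; for every edge, both endpoints lie together in some bag; and for every vertex, the bags containing it form a connected subtree. Here vertex b appears in no bag, so the decomposition is invalid.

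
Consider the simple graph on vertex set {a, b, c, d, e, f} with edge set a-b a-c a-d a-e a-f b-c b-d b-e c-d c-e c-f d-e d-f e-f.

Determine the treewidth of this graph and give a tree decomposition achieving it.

Treewidth 4.
One optimal decomposition is:
Bags: B1 = {a, c, d, e, f}  B2 = {a, b, c, d, e}
Tree: B1–B2

The largest bag has 5 vertices, giving width 4; this decomposition certifies tw(G) ≤ 4. Conversely, {a, c, d, e, f} is a clique of size 5, and the vertices of any clique must share a bag in every tree decomposition; so some bag has ≥ 5 vertices and tw(G) ≥ 4. Combining the bounds, tw(G) = 4.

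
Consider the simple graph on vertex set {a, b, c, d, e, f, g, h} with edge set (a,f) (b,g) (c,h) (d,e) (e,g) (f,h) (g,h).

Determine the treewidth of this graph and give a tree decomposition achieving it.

Treewidth 1.
Bags: B1 = {c, h}  B2 = {f, h}  B3 = {g, h}  B4 = {e, g}  B5 = {d, e}  B6 = {a, f}  B7 = {b, g}
Tree: B1–B2, B1–B3, B3–B4, B4–B5, B2–B6, B3–B7

Each bag holds 2 vertices, so the decomposition has width 1, which upper-bounds the treewidth. Since G has at least one edge (e.g. c–h), it is not an edgeless graph, so tw(G) ≥ 1. The upper and lower bounds meet at 1, so that is the treewidth.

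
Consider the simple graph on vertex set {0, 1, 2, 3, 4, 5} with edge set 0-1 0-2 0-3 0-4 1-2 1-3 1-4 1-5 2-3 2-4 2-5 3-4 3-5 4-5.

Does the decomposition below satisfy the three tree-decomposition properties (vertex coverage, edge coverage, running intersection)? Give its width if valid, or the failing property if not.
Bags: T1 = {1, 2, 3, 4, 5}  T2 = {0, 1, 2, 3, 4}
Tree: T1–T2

Yes; width 4.

Checking the three conditions: (i) the bags cover all of {0, 1, 2, 3, 4, 5}; (ii) for each edge, some bag contains both endpoints; (iii) the bags containing any fixed vertex form a subtree. All hold, so the decomposition is valid with width 5 − 1 = 4.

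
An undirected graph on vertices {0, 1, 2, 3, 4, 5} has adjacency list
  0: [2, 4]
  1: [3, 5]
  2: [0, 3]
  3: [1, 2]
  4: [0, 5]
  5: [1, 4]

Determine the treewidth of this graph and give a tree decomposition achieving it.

Treewidth 2.
One such decomposition:
Bags: B1 = {0, 2, 4}  B2 = {2, 4, 5}  B3 = {1, 2, 5}  B4 = {1, 2, 3}
Tree: B1–B2, B2–B3, B3–B4

Every bag has size at most 3, so the width is 3 − 1 = 2 and tw(G) ≤ 2. The edges 2–0–4–5–1–3–2 form a cycle, so G is not a tree and its treewidth is at least 2. Hence tw(G) = 2 exactly.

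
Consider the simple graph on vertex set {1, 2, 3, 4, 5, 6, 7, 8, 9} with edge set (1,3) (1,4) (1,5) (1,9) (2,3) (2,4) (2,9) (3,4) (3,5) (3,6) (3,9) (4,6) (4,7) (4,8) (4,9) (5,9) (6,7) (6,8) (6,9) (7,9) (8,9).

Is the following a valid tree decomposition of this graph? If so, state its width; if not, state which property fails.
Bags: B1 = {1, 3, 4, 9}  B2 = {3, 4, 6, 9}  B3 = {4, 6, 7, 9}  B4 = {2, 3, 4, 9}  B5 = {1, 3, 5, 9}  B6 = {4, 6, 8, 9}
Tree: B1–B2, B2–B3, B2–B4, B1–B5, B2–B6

Yes; width 3.

Every vertex of G appears in some bag (union = {1, 2, 3, 4, 5, 6, 7, 8, 9}); every edge is covered by a bag; and for each vertex v the set of bags containing v is connected in the bag tree. The decomposition is therefore valid. The largest bag has 4 vertices, so the width is 3.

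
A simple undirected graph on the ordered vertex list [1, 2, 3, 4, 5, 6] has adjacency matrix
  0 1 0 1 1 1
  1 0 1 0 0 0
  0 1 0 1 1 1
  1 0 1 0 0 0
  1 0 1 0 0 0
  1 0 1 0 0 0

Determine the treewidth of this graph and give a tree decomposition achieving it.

Treewidth 2.
One optimal decomposition is:
Bags: B1 = {1, 3, 4}  B2 = {1, 3, 5}  B3 = {1, 3, 6}  B4 = {1, 2, 3}
Tree: B1–B2, B2–B3, B3–B4

Every bag has size at most 3, so the width is 3 − 1 = 2 and tw(G) ≤ 2. Since 1–4–3–5–1 is a cycle in G, G is not acyclic. Forests are exactly the graphs of treewidth ≤ 1, so tw(G) ≥ 2. Therefore the treewidth is 2.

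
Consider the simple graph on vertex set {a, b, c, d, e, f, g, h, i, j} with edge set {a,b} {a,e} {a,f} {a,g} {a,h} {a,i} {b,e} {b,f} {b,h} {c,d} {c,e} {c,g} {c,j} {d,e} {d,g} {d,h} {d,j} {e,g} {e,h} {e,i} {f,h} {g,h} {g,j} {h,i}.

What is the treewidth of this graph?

A width-3 tree decomposition is:
Bags: B1 = {a, e, g, h}  B2 = {a, b, e, h}  B3 = {a, b, f, h}  B4 = {d, e, g, h}  B5 = {c, d, e, g}  B6 = {a, e, h, i}  B7 = {c, d, g, j}
Tree: B1–B2, B2–B3, B1–B4, B4–B5, B2–B6, B5–B7
Each bag holds 4 vertices, so the decomposition has width 3, which upper-bounds the treewidth. Conversely, {c, d, g, j} is a clique of size 4, and the vertices of any clique must share a bag in every tree decomposition; so some bag has ≥ 4 vertices and tw(G) ≥ 3. Therefore the treewidth is 3.

3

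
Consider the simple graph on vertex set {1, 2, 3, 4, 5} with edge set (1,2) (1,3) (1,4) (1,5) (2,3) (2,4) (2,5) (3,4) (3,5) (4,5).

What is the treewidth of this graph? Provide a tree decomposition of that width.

A single bag containing all 5 vertices is trivially a valid decomposition of width 4. On the other hand G contains the 5-clique {1, 2, 3, 4, 5}. A clique must lie in a single bag of any decomposition, so no decomposition can have width below 4. Hence tw(G) = 4 exactly.

Treewidth 4.
One optimal decomposition is:
Bags: B1 = {1, 2, 3, 4, 5}
Tree: (single bag)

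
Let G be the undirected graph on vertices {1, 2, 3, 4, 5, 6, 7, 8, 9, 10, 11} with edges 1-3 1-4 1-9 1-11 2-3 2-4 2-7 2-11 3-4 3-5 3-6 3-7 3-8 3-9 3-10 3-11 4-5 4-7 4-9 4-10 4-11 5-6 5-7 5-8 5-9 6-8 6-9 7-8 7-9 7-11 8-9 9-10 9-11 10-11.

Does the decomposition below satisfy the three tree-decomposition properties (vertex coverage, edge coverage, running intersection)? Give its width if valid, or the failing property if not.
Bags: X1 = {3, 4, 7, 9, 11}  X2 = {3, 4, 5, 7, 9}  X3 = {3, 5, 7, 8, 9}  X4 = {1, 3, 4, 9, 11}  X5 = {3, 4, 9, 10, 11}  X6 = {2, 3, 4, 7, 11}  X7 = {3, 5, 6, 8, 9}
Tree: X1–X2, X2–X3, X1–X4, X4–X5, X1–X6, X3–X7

Every vertex of G appears in some bag (union = {1, 2, 3, 4, 5, 6, 7, 8, 9, 10, 11}); every edge is covered by a bag; and for each vertex v the set of bags containing v is connected in the bag tree. The decomposition is therefore valid. The largest bag has 5 vertices, so the width is 4.

Yes; width 4.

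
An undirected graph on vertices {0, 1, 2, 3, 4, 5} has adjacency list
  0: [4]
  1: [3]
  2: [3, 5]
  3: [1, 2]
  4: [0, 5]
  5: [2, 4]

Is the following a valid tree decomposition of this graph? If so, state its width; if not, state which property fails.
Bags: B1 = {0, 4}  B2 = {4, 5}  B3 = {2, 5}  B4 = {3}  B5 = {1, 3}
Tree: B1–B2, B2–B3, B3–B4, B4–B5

A tree decomposition must satisfy three properties: every vertex lies in some bag; for every edge, both endpoints lie together in some bag; and for every vertex, the bags containing it form a connected subtree. Here edge (2,3) lies in no bag, so the decomposition is invalid.

No — edge (2,3) lies in no bag.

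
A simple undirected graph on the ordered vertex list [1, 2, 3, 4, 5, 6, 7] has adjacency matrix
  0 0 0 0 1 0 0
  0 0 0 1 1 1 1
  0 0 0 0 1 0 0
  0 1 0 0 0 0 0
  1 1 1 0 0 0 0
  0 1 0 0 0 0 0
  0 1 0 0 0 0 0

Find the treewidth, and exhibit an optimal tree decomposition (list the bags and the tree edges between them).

Treewidth 1.
One optimal decomposition is:
Bags: B1 = {2, 5}  B2 = {1, 5}  B3 = {3, 5}  B4 = {2, 4}  B5 = {2, 6}  B6 = {2, 7}
Tree: B1–B2, B1–B3, B1–B4, B4–B5, B4–B6

Every bag has size at most 2, so the width is 2 − 1 = 1 and tw(G) ≤ 1. Any graph with an edge has treewidth ≥ 1, and G has the edge 5–2. The upper and lower bounds meet at 1, so that is the treewidth.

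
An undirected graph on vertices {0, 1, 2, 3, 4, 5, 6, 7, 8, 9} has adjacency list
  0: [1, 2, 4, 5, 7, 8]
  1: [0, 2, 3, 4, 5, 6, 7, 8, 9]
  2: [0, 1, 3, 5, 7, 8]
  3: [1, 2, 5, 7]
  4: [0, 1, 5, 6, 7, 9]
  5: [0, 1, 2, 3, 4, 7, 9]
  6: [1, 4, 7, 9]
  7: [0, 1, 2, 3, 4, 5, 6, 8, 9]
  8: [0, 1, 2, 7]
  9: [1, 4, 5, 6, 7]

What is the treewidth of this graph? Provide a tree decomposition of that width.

Every bag has size at most 5, so the width is 5 − 1 = 4 and tw(G) ≤ 4. For the lower bound, the 5 vertices {0, 1, 2, 7, 8} are pairwise adjacent, and any tree decomposition puts a clique entirely inside one bag — forcing width ≥ 4. Hence tw(G) = 4 exactly.

Treewidth 4.
One optimal decomposition is:
Bags: B1 = {0, 1, 4, 5, 7}  B2 = {0, 1, 2, 5, 7}  B3 = {0, 1, 2, 7, 8}  B4 = {1, 2, 3, 5, 7}  B5 = {1, 4, 5, 7, 9}  B6 = {1, 4, 6, 7, 9}
Tree: B1–B2, B2–B3, B2–B4, B1–B5, B5–B6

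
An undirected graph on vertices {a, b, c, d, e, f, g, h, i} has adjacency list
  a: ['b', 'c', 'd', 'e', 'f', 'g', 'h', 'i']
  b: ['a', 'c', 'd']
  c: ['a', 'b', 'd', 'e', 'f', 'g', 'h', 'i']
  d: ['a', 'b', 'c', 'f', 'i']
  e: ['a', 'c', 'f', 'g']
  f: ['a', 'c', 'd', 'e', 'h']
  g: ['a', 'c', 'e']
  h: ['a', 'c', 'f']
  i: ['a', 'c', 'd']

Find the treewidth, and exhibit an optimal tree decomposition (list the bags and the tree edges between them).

Treewidth 3.
One such decomposition:
Bags: B1 = {a, c, e, f}  B2 = {a, c, f, h}  B3 = {a, c, e, g}  B4 = {a, c, d, f}  B5 = {a, b, c, d}  B6 = {a, c, d, i}
Tree: B1–B2, B1–B3, B1–B4, B4–B5, B4–B6

Every bag has size at most 4, so the width is 4 − 1 = 3 and tw(G) ≤ 3. For the lower bound, the 4 vertices {a, c, d, f} are pairwise adjacent, and any tree decomposition puts a clique entirely inside one bag — forcing width ≥ 3. Combining the bounds, tw(G) = 3.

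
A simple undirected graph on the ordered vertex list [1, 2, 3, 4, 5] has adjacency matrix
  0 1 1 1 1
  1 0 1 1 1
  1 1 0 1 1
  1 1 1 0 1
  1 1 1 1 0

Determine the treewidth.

A width-4 tree decomposition is:
Bags: B1 = {1, 2, 3, 4, 5}
Tree: (single bag)
A single bag containing all 5 vertices is trivially a valid decomposition of width 4. On the other hand G contains the 5-clique {1, 2, 3, 4, 5}. A clique must lie in a single bag of any decomposition, so no decomposition can have width below 4. Hence tw(G) = 4 exactly.

4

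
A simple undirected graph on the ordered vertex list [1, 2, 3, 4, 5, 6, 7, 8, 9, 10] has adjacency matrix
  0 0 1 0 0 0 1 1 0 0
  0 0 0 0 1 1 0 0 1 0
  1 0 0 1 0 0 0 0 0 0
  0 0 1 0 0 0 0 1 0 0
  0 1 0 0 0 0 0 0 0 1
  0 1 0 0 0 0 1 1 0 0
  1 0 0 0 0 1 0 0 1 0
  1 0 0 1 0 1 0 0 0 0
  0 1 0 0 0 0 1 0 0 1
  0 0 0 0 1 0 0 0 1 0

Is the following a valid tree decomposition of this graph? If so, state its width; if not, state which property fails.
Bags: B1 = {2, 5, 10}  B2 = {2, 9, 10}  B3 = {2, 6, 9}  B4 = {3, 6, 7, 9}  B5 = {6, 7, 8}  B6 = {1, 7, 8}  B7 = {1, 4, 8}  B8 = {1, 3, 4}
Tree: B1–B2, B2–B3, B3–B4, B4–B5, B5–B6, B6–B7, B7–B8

A tree decomposition must satisfy three properties: every vertex lies in some bag; for every edge, both endpoints lie together in some bag; and for every vertex, the bags containing it form a connected subtree. Here bags containing vertex 3 are not connected in the tree, so the decomposition is invalid.

No — bags containing vertex 3 are not connected in the tree.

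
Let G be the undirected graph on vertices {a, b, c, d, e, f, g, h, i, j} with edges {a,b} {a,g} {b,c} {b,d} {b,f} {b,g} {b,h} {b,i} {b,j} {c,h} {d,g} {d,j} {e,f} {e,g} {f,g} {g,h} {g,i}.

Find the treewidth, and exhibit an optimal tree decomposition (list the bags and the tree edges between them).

Each bag holds 3 vertices, so the decomposition has width 2, which upper-bounds the treewidth. For the lower bound, the 3 vertices {e, f, g} are pairwise adjacent, and any tree decomposition puts a clique entirely inside one bag — forcing width ≥ 2. Hence tw(G) = 2 exactly.

Treewidth 2.
One such decomposition:
Bags: B1 = {b, f, g}  B2 = {b, g, i}  B3 = {b, g, h}  B4 = {a, b, g}  B5 = {b, c, h}  B6 = {e, f, g}  B7 = {b, d, g}  B8 = {b, d, j}
Tree: B1–B2, B2–B3, B3–B4, B3–B5, B1–B6, B3–B7, B7–B8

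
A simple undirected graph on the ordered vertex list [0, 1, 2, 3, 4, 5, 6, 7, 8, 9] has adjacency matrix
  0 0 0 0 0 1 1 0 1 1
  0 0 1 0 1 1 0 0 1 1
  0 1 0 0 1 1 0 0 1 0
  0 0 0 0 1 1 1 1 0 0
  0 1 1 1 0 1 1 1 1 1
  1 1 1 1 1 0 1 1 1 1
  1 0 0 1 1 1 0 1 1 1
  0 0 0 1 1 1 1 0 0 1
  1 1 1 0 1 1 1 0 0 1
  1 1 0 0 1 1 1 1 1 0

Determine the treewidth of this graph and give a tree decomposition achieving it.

Treewidth 4.
One such decomposition:
Bags: B1 = {0, 5, 6, 8, 9}  B2 = {4, 5, 6, 8, 9}  B3 = {1, 4, 5, 8, 9}  B4 = {1, 2, 4, 5, 8}  B5 = {4, 5, 6, 7, 9}  B6 = {3, 4, 5, 6, 7}
Tree: B1–B2, B2–B3, B3–B4, B2–B5, B5–B6

Each bag holds 5 vertices, so the decomposition has width 4, which upper-bounds the treewidth. For the lower bound, the 5 vertices {0, 5, 6, 8, 9} are pairwise adjacent, and any tree decomposition puts a clique entirely inside one bag — forcing width ≥ 4. Therefore the treewidth is 4.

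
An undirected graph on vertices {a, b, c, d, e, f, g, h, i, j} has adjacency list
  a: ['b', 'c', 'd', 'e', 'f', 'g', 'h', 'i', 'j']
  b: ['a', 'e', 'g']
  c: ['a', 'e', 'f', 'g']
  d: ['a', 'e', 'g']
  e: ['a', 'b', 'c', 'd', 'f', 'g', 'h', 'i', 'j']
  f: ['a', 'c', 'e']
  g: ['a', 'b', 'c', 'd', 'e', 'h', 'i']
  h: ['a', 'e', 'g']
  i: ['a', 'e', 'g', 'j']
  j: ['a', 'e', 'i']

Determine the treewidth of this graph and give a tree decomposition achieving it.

Each bag holds 4 vertices, so the decomposition has width 3, which upper-bounds the treewidth. Conversely, {a, d, e, g} is a clique of size 4, and the vertices of any clique must share a bag in every tree decomposition; so some bag has ≥ 4 vertices and tw(G) ≥ 3. Hence tw(G) = 3 exactly.

Treewidth 3.
Bags: B1 = {a, e, g, i}  B2 = {a, e, g, h}  B3 = {a, d, e, g}  B4 = {a, b, e, g}  B5 = {a, c, e, g}  B6 = {a, c, e, f}  B7 = {a, e, i, j}
Tree: B1–B2, B2–B3, B2–B4, B1–B5, B5–B6, B1–B7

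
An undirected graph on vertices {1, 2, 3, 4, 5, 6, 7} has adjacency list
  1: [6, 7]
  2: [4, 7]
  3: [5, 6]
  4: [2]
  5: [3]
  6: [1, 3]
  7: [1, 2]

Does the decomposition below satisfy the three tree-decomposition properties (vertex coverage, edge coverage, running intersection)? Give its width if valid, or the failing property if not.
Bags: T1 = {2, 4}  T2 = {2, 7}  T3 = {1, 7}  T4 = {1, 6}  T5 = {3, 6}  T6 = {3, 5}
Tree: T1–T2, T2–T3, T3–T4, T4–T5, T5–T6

Yes; width 1.

Vertex coverage: the bags together contain {1, 2, 3, 4, 5, 6, 7}, the full vertex set. Edge coverage: each edge of G has both endpoints in at least one bag. Running intersection: for every vertex, the bags containing it form a connected subtree. All three properties hold, so this is a valid tree decomposition of width max|bag| − 1 = 1, and hence tw(G) ≤ 1.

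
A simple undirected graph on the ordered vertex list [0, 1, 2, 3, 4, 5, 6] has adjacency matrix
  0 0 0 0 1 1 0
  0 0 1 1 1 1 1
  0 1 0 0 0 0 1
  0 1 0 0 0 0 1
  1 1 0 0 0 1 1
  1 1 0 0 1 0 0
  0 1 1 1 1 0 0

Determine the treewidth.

A width-2 tree decomposition is:
Bags: B1 = {1, 3, 6}  B2 = {1, 4, 6}  B3 = {1, 2, 6}  B4 = {1, 4, 5}  B5 = {0, 4, 5}
Tree: B1–B2, B2–B3, B2–B4, B4–B5
The largest bag has 3 vertices, giving width 2; this decomposition certifies tw(G) ≤ 2. On the other hand G contains the 3-clique {0, 4, 5}. A clique must lie in a single bag of any decomposition, so no decomposition can have width below 2. Combining the bounds, tw(G) = 2.

2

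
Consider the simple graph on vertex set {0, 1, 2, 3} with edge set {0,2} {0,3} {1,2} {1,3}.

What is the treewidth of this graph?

A width-2 tree decomposition is:
Bags: B1 = {0, 2, 3}  B2 = {1, 2, 3}
Tree: B1–B2
Each bag holds 3 vertices, so the decomposition has width 2, which upper-bounds the treewidth. The edges 2–0–3–1–2 form a cycle, so G is not a tree and its treewidth is at least 2. The upper and lower bounds meet at 2, so that is the treewidth.

2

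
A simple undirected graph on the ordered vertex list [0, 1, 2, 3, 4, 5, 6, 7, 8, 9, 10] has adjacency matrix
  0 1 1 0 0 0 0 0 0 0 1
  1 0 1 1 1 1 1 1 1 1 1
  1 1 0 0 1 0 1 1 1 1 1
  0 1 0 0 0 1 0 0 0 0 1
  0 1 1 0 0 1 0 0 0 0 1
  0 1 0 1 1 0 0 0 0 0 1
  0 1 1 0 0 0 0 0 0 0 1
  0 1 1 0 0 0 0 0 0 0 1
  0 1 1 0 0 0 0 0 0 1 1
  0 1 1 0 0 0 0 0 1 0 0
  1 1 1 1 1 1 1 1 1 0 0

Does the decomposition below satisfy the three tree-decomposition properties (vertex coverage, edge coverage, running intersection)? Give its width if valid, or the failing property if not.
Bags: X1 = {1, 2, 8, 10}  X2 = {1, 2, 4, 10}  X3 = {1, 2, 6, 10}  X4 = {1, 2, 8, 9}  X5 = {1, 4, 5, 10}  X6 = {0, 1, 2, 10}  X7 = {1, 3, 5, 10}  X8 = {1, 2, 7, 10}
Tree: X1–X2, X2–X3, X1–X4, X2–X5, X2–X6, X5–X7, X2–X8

Yes; width 3.

Every vertex of G appears in some bag (union = {0, 1, 2, 3, 4, 5, 6, 7, 8, 9, 10}); every edge is covered by a bag; and for each vertex v the set of bags containing v is connected in the bag tree. The decomposition is therefore valid. The largest bag has 4 vertices, so the width is 3.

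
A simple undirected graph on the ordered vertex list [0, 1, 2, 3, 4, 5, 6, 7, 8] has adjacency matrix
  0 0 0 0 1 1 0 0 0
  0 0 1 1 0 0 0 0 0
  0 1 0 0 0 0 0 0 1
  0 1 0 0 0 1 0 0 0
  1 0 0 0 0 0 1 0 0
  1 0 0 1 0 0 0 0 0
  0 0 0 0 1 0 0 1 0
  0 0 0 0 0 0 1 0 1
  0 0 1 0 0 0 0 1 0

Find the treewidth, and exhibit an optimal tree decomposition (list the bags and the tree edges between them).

Treewidth 2.
One optimal decomposition is:
Bags: B1 = {0, 4, 6}  B2 = {0, 5, 6}  B3 = {3, 5, 6}  B4 = {1, 3, 6}  B5 = {1, 2, 6}  B6 = {2, 6, 8}  B7 = {6, 7, 8}
Tree: B1–B2, B2–B3, B3–B4, B4–B5, B5–B6, B6–B7

Each bag holds 3 vertices, so the decomposition has width 2, which upper-bounds the treewidth. The edges 6–4–0–5–3–1–2–8–7–6 form a cycle, so G is not a tree and its treewidth is at least 2. Therefore the treewidth is 2.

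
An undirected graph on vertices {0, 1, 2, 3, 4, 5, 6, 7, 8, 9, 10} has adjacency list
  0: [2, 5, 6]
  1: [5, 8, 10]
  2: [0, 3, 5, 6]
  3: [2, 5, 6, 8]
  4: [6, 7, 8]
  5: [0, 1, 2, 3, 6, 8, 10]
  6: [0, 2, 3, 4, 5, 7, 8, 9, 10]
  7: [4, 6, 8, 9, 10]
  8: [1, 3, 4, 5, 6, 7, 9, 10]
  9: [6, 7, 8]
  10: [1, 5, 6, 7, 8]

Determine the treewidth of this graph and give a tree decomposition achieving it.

Treewidth 3.
One such decomposition:
Bags: B1 = {3, 5, 6, 8}  B2 = {2, 3, 5, 6}  B3 = {0, 2, 5, 6}  B4 = {5, 6, 8, 10}  B5 = {6, 7, 8, 10}  B6 = {1, 5, 8, 10}  B7 = {6, 7, 8, 9}  B8 = {4, 6, 7, 8}
Tree: B1–B2, B2–B3, B1–B4, B4–B5, B4–B6, B5–B7, B5–B8

The largest bag has 4 vertices, giving width 3; this decomposition certifies tw(G) ≤ 3. On the other hand G contains the 4-clique {1, 5, 8, 10}. A clique must lie in a single bag of any decomposition, so no decomposition can have width below 3. Therefore the treewidth is 3.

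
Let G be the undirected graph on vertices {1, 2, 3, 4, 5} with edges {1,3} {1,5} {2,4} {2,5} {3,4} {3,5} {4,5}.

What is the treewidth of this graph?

2

A width-2 tree decomposition is:
Bags: B1 = {3, 4, 5}  B2 = {2, 4, 5}  B3 = {1, 3, 5}
Tree: B1–B2, B1–B3
The largest bag has 3 vertices, giving width 2; this decomposition certifies tw(G) ≤ 2. On the other hand G contains the 3-clique {2, 4, 5}. A clique must lie in a single bag of any decomposition, so no decomposition can have width below 2. Therefore the treewidth is 2.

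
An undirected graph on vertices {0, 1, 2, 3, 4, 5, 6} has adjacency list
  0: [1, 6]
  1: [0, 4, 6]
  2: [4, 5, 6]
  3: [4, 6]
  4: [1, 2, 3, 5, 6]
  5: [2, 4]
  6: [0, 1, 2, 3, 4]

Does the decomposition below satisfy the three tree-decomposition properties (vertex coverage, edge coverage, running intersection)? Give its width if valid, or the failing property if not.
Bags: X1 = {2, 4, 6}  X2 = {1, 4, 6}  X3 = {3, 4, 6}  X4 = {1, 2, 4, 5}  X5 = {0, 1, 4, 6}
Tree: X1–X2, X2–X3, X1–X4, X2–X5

A tree decomposition must satisfy three properties: every vertex lies in some bag; for every edge, both endpoints lie together in some bag; and for every vertex, the bags containing it form a connected subtree. Here bags containing vertex 1 are not connected in the tree, so the decomposition is invalid.

No — bags containing vertex 1 are not connected in the tree.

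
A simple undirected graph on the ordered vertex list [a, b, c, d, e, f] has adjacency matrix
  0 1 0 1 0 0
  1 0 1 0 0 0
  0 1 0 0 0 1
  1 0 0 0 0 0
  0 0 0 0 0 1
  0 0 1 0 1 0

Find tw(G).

A width-1 tree decomposition is:
Bags: B1 = {e, f}  B2 = {c, f}  B3 = {b, c}  B4 = {a, b}  B5 = {a, d}
Tree: B1–B2, B2–B3, B3–B4, B4–B5
Every bag has size at most 2, so the width is 2 − 1 = 1 and tw(G) ≤ 1. Any graph with an edge has treewidth ≥ 1, and G has the edge e–f. Hence tw(G) = 1 exactly.

1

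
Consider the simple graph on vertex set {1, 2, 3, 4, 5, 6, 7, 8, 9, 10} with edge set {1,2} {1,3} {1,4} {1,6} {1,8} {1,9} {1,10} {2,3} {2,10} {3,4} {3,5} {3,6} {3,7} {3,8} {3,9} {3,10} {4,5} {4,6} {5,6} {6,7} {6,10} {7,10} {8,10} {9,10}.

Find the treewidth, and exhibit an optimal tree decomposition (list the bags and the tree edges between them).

The largest bag has 4 vertices, giving width 3; this decomposition certifies tw(G) ≤ 3. For the lower bound, the 4 vertices {1, 3, 8, 10} are pairwise adjacent, and any tree decomposition puts a clique entirely inside one bag — forcing width ≥ 3. Hence tw(G) = 3 exactly.

Treewidth 3.
One such decomposition:
Bags: B1 = {1, 3, 6, 10}  B2 = {1, 2, 3, 10}  B3 = {1, 3, 4, 6}  B4 = {1, 3, 8, 10}  B5 = {3, 6, 7, 10}  B6 = {1, 3, 9, 10}  B7 = {3, 4, 5, 6}
Tree: B1–B2, B1–B3, B2–B4, B1–B5, B4–B6, B3–B7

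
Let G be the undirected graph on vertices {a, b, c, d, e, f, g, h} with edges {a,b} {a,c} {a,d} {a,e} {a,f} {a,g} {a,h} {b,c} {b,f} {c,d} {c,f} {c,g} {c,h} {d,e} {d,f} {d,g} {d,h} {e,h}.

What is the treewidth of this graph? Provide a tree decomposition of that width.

Treewidth 3.
One such decomposition:
Bags: B1 = {a, c, d, f}  B2 = {a, c, d, g}  B3 = {a, c, d, h}  B4 = {a, b, c, f}  B5 = {a, d, e, h}
Tree: B1–B2, B2–B3, B1–B4, B3–B5

Each bag holds 4 vertices, so the decomposition has width 3, which upper-bounds the treewidth. On the other hand G contains the 4-clique {a, d, e, h}. A clique must lie in a single bag of any decomposition, so no decomposition can have width below 3. Hence tw(G) = 3 exactly.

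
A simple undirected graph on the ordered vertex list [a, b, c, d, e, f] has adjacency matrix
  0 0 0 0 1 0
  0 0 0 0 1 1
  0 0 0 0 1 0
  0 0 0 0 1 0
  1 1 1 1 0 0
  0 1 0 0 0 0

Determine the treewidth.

1

A width-1 tree decomposition is:
Bags: B1 = {c, e}  B2 = {b, e}  B3 = {b, f}  B4 = {d, e}  B5 = {a, e}
Tree: B1–B2, B2–B3, B1–B4, B1–B5
The largest bag has 2 vertices, giving width 1; this decomposition certifies tw(G) ≤ 1. Any graph with an edge has treewidth ≥ 1, and G has the edge c–e. Therefore the treewidth is 1.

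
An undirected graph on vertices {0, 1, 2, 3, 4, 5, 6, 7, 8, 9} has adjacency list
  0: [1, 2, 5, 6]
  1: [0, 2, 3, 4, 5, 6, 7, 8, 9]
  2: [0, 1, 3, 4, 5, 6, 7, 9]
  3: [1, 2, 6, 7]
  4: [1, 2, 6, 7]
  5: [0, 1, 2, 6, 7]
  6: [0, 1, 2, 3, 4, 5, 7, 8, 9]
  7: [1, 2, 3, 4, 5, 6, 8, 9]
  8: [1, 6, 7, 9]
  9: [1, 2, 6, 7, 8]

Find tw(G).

4

A width-4 tree decomposition is:
Bags: B1 = {1, 2, 6, 7, 9}  B2 = {1, 2, 4, 6, 7}  B3 = {1, 6, 7, 8, 9}  B4 = {1, 2, 3, 6, 7}  B5 = {1, 2, 5, 6, 7}  B6 = {0, 1, 2, 5, 6}
Tree: B1–B2, B1–B3, B1–B4, B4–B5, B5–B6
The largest bag has 5 vertices, giving width 4; this decomposition certifies tw(G) ≤ 4. On the other hand G contains the 5-clique {1, 6, 7, 8, 9}. A clique must lie in a single bag of any decomposition, so no decomposition can have width below 4. Therefore the treewidth is 4.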